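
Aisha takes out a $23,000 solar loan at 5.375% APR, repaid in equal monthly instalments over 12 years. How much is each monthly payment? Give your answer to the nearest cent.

$217.08

Monthly rate = 5.375%/12 = 0.0044792; payment = 23,000 × 0.0044792 / (1 − (1+0.0044792)^−144) = $217.08.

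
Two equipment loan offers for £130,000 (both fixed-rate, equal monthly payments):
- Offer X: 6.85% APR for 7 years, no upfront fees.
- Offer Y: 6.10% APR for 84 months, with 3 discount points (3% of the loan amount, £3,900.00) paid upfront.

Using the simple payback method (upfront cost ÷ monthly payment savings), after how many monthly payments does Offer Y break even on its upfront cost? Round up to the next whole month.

83 months

Offer X: monthly rate = 6.85%/12 = 0.0057083; payment = 130,000 × 0.0057083 / (1 − (1+0.0057083)^−84) = £1,952.53.
Offer Y: monthly rate = 6.1%/12 = 0.0050833; payment = 130,000 × 0.0050833 / (1 − (1+0.0050833)^−84) = £1,905.35.
Monthly savings = £1,952.53 − £1,905.35 = £47.18.
Break-even = £3,900.00 / £47.18 = 82.66 → 83 months.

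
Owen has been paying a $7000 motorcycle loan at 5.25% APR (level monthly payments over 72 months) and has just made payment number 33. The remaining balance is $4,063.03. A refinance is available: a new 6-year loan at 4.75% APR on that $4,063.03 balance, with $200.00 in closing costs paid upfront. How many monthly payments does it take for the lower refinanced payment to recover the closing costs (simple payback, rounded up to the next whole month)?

5 months

Current payment = 7,000 × 5.25%/12 / (1 − (1+0.0043750)^−72) = $113.55.
Refinanced payment = 4,063.03 × 0.0039583 / (1 − (1+0.0039583)^−72) = $64.96.
Monthly savings = $113.55 − $64.96 = $48.59.
Break-even = $200.00 / $48.59 = 4.12 → 5 months.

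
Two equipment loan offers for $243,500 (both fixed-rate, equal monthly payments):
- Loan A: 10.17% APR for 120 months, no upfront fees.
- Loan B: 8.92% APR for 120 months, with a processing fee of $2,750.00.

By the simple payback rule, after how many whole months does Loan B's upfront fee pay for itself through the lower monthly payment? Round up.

Loan A: monthly rate = 10.17%/12 = 0.0084750; payment = 243,500 × 0.0084750 / (1 − (1+0.0084750)^−120) = $3,240.84.
Loan B: at 8.92% the monthly rate is 0.0074333, so the payment is 243,500 × 0.0074333 / (1 − 1.0074333^−120) = $3,074.02.
Monthly savings = $3,240.84 − $3,074.02 = $166.82.
Break-even = $2,750.00 / $166.82 = 16.48 → 17 months.

17 months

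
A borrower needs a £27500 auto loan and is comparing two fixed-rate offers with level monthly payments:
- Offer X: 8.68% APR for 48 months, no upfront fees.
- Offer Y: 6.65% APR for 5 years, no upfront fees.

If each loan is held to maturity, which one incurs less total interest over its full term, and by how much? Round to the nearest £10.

Offer Y by £250

Offer X: at 8.68% the monthly rate is 0.0072333, so the payment is 27,500 × 0.0072333 / (1 − 1.0072333^−48) = £680.17.
Total interest on Offer X = 48 × £680.17 − £27,500 = £5,148.16.
Offer Y: monthly rate = 6.65%/12 = 0.0055417; payment = 27,500 × 0.0055417 / (1 − (1+0.0055417)^−60) = £540.00.
Total interest on Offer Y = 60 × £540.00 − £27,500 = £4,900.00.
Offer Y is lower by £248.16.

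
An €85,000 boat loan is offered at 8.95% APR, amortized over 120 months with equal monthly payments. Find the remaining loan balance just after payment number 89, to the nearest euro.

With monthly rate i = 8.95%/12 = 0.0074583, the balance after k of n payments is P · [(1+i)^n − (1+i)^k] / [(1+i)^n − 1].
(1+0.0074583)^120 = 2.43922142 and (1+0.0074583)^89 = 1.93736445, so the balance is 85,000 × (2.43922142 − 1.93736445) / (2.43922142 − 1) = €29,639.53.

€29,640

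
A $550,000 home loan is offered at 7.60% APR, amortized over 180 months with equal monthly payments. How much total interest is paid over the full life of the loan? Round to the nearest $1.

Monthly rate = 7.6%/12 = 0.0063333; payment = 550,000 × 0.0063333 / (1 − (1+0.0063333)^−180) = $5,129.87.
Total paid = 180 × $5,129.87 = $923,376.60; interest = $923,376.60 − $550,000 = $373,376.60.

$373,377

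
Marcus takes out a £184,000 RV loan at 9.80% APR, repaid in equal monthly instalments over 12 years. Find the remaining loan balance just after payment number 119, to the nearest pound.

With monthly rate i = 9.8%/12 = 0.0081667, the balance after k of n payments is P · [(1+i)^n − (1+i)^k] / [(1+i)^n − 1].
(1+0.0081667)^144 = 3.22593872 and (1+0.0081667)^119 = 2.63237502, so the balance is 184,000 × (3.22593872 − 2.63237502) / (3.22593872 − 1) = £49,065.02.

£49,065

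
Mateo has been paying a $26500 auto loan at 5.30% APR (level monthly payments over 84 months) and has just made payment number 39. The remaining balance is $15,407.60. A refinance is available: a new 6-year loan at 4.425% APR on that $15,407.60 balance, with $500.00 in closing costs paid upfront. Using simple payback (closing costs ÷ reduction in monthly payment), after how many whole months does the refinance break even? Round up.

4 months

Current payment = 26,500 × 5.3%/12 / (1 − (1+0.0044167)^−84) = $378.30.
Refinanced payment = 15,407.60 × 0.0036875 / (1 − (1+0.0036875)^−72) = $244.05.
Monthly savings = $378.30 − $244.05 = $134.25.
Break-even = $500.00 / $134.25 = 3.72 → 4 months.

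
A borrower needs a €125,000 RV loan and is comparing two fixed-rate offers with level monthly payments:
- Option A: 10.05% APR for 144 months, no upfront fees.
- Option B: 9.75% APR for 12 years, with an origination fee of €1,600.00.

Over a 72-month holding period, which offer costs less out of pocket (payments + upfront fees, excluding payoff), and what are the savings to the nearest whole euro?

Option A by €44

Option A: at 10.05% the monthly rate is 0.0083750, so the payment is 125,000 × 0.0083750 / (1 − 1.0083750^−144) = €1,497.46.
Option B: at 9.75% the monthly rate is 0.0081250, so the payment is 125,000 × 0.0081250 / (1 − 1.0081250^−144) = €1,475.85.
Over 72 months: Option A costs 72 × €1,497.46 = €107,817.12; Option B costs 72 × €1,475.85 + €1,600.00 = €107,861.20.
Option A is cheaper by €107,861.20 − €107,817.12 = €44.08.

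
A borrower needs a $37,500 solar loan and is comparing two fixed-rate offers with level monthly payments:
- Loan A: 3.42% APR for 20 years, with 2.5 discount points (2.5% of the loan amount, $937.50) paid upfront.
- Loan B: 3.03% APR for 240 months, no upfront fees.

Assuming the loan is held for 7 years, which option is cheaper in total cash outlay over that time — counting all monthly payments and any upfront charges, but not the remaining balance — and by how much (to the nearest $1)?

Loan B by $1,560

Loan A: at 3.42% the monthly rate is 0.0028500, so the payment is 37,500 × 0.0028500 / (1 − 1.0028500^−240) = $215.95.
Loan B: at 3.03% the monthly rate is 0.0025250, so the payment is 37,500 × 0.0025250 / (1 − 1.0025250^−240) = $208.54.
Over 84 months: Loan A costs 84 × $215.95 + $937.50 = $19,077.30; Loan B costs 84 × $208.54 = $17,517.36.
Loan B is cheaper by $19,077.30 − $17,517.36 = $1,559.94.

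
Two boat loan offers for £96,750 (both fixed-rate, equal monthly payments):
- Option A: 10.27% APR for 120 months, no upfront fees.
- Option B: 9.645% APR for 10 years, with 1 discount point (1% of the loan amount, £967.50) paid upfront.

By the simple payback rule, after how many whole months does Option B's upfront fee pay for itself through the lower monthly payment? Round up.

29 months

Option A: at 10.27% the monthly rate is 0.0085583, so the payment is 96,750 × 0.0085583 / (1 − 1.0085583^−120) = £1,293.07.
Option B: monthly rate = 9.645%/12 = 0.0080375; payment = 96,750 × 0.0080375 / (1 − (1+0.0080375)^−120) = £1,259.61.
Monthly savings = £1,293.07 − £1,259.61 = £33.46.
Break-even = £967.50 / £33.46 = 28.92 → 29 months.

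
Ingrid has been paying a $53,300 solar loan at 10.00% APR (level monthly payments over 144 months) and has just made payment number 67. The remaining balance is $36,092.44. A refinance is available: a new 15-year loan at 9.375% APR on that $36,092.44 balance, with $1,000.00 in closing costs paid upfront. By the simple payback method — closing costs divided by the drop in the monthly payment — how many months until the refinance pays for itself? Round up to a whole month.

4 months

Current payment = 53,300 × 10%/12 / (1 − (1+0.0083333)^−144) = $636.98.
Refinanced payment = 36,092.44 × 0.0078125 / (1 − (1+0.0078125)^−180) = $374.17.
Monthly savings = $636.98 − $374.17 = $262.81.
Break-even = $1,000.00 / $262.81 = 3.81 → 4 months.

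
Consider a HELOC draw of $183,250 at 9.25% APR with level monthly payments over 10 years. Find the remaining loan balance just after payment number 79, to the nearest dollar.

$82,207

With monthly rate i = 9.25%/12 = 0.0077083, the balance after k of n payments is P · [(1+i)^n − (1+i)^k] / [(1+i)^n − 1].
(1+0.0077083)^120 = 2.51293932 and (1+0.0077083)^79 = 1.83422729, so the balance is 183,250 × (2.51293932 − 1.83422729) / (2.51293932 − 1) = $82,206.85.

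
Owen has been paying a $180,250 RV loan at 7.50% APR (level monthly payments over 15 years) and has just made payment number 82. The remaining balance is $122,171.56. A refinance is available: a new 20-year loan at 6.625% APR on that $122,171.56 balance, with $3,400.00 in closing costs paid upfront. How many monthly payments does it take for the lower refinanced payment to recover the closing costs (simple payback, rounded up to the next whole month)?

Current payment = 180,250 × 7.5%/12 / (1 − (1+0.0062500)^−180) = $1,670.94.
Refinanced payment = 122,171.56 × 0.0055208 / (1 − (1+0.0055208)^−240) = $919.89.
Monthly savings = $1,670.94 − $919.89 = $751.05.
Break-even = $3,400.00 / $751.05 = 4.53 → 5 months.

5 months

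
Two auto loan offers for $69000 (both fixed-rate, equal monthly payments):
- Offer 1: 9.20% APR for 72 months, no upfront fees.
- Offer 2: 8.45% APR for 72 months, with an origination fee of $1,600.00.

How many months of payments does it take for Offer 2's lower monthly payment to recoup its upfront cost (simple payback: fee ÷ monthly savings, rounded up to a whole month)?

63 months

Offer 1: at 9.20% the monthly rate is 0.0076667, so the payment is 69,000 × 0.0076667 / (1 − 1.0076667^−72) = $1,250.62.
Offer 2: monthly rate = 8.45%/12 = 0.0070417; payment = 69,000 × 0.0070417 / (1 − (1+0.0070417)^−72) = $1,225.01.
Monthly savings = $1,250.62 − $1,225.01 = $25.61.
Break-even = $1,600.00 / $25.61 = 62.48 → 63 months.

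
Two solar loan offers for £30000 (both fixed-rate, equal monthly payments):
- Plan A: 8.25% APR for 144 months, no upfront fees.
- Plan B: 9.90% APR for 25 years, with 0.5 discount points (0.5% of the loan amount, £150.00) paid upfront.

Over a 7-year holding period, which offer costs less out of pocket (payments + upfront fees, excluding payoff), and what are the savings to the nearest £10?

Plan B by £4,750

Plan A: at 8.25% the monthly rate is 0.0068750, so the payment is 30,000 × 0.0068750 / (1 − 1.0068750^−144) = £328.86.
Plan B: monthly rate = 9.9%/12 = 0.0082500; payment = 30,000 × 0.0082500 / (1 − (1+0.0082500)^−300) = £270.50.
Over 84 months: Plan A costs 84 × £328.86 = £27,624.24; Plan B costs 84 × £270.50 + £150.00 = £22,872.00.
Plan B is cheaper by £27,624.24 − £22,872.00 = £4,752.24.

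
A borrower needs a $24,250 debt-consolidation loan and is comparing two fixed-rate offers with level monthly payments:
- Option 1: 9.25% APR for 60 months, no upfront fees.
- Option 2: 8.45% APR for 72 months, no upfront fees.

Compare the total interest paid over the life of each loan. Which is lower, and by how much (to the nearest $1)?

Option 1: monthly rate = 9.25%/12 = 0.0077083; payment = 24,250 × 0.0077083 / (1 − (1+0.0077083)^−60) = $506.34.
Total interest on Option 1 = 60 × $506.34 − $24,250 = $6,130.40.
Option 2: monthly rate = 8.45%/12 = 0.0070417; payment = 24,250 × 0.0070417 / (1 − (1+0.0070417)^−72) = $430.53.
Total interest on Option 2 = 72 × $430.53 − $24,250 = $6,748.16.
Option 1 is lower by $617.76.

Option 1 by $618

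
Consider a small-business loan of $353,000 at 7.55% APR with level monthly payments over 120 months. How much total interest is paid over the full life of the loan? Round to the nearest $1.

$150,927

At 7.55% the monthly rate is 0.0062917, so the payment is 353,000 × 0.0062917 / (1 − 1.0062917^−120) = $4,199.39.
Total paid = 120 × $4,199.39 = $503,926.80; interest = $503,926.80 − $353,000 = $150,926.80.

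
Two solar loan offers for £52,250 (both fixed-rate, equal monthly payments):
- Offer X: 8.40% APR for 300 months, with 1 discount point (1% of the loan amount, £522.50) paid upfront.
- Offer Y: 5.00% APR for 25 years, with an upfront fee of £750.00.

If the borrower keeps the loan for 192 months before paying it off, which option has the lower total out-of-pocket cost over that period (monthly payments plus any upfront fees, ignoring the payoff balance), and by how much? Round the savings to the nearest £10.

Offer X: monthly rate = 8.4%/12 = 0.0070000; payment = 52,250 × 0.0070000 / (1 − (1+0.0070000)^−300) = £417.22.
Offer Y: at 5.00% the monthly rate is 0.0041667, so the payment is 52,250 × 0.0041667 / (1 − 1.0041667^−300) = £305.45.
Over 192 months: Offer X costs 192 × £417.22 + £522.50 = £80,628.74; Offer Y costs 192 × £305.45 + £750.00 = £59,396.40.
Offer Y is cheaper by £80,628.74 − £59,396.40 = £21,232.34.

Offer Y by £21,230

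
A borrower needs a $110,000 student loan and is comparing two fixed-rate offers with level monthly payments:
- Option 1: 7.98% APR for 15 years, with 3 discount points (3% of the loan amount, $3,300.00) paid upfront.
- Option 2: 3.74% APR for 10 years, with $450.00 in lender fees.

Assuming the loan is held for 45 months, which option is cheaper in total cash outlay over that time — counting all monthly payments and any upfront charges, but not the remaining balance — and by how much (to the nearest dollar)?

Option 1: at 7.98% the monthly rate is 0.0066500, so the payment is 110,000 × 0.0066500 / (1 − 1.0066500^−180) = $1,049.95.
Option 2: at 3.74% the monthly rate is 0.0031167, so the payment is 110,000 × 0.0031167 / (1 − 1.0031167^−120) = $1,100.15.
Over 45 months: Option 1 costs 45 × $1,049.95 + $3,300.00 = $50,547.75; Option 2 costs 45 × $1,100.15 + $450.00 = $49,956.75.
Option 2 is cheaper by $50,547.75 − $49,956.75 = $591.00.

Option 2 by $591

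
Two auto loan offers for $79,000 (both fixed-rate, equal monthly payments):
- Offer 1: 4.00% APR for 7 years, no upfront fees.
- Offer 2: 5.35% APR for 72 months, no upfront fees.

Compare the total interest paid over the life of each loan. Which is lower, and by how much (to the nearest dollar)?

Offer 1: monthly rate = 4%/12 = 0.0033333; payment = 79,000 × 0.0033333 / (1 − (1+0.0033333)^−84) = $1,079.84.
Total interest on Offer 1 = 84 × $1,079.84 − $79,000 = $11,706.56.
Offer 2: at 5.35% the monthly rate is 0.0044583, so the payment is 79,000 × 0.0044583 / (1 − 1.0044583^−72) = $1,285.16.
Total interest on Offer 2 = 72 × $1,285.16 − $79,000 = $13,531.52.
Offer 1 is lower by $1,824.96.

Offer 1 by $1,825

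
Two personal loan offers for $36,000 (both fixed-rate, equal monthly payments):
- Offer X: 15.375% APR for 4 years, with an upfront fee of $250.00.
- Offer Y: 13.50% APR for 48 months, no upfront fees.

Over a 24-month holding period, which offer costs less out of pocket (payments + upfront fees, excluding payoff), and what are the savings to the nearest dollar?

Offer X: monthly rate = 15.375%/12 = 0.0128125; payment = 36,000 × 0.0128125 / (1 − (1+0.0128125)^−48) = $1,008.76.
Offer Y: at 13.50% the monthly rate is 0.0112500, so the payment is 36,000 × 0.0112500 / (1 − 1.0112500^−48) = $974.75.
Over 24 months: Offer X costs 24 × $1,008.76 + $250.00 = $24,460.24; Offer Y costs 24 × $974.75 = $23,394.00.
Offer Y is cheaper by $24,460.24 − $23,394.00 = $1,066.24.

Offer Y by $1,066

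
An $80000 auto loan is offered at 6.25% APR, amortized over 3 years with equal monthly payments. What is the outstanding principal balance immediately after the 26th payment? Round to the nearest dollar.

With monthly rate i = 6.25%/12 = 0.0052083, the balance after k of n payments is P · [(1+i)^n − (1+i)^k] / [(1+i)^n − 1].
(1+0.0052083)^36 = 1.20564345 and (1+0.0052083)^26 = 1.14461145, so the balance is 80,000 × (1.20564345 − 1.14461145) / (1.20564345 − 1) = $23,742.84.

$23,743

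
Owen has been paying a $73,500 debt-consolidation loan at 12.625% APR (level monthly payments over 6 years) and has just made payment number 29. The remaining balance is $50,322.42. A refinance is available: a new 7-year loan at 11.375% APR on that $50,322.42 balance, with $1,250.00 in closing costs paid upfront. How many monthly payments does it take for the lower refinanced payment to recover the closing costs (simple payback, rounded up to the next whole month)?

3 months

Current payment = 73,500 × 12.625%/12 / (1 − (1+0.0105208)^−72) = $1,460.94.
Refinanced payment = 50,322.42 × 0.0094792 / (1 − (1+0.0094792)^−84) = $871.60.
Monthly savings = $1,460.94 − $871.60 = $589.34.
Break-even = $1,250.00 / $589.34 = 2.12 → 3 months.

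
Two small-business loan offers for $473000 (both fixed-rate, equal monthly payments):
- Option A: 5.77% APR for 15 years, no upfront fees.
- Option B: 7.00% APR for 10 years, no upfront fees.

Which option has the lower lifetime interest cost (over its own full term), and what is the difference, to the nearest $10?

Option B by $48,890

Option A: monthly rate = 5.77%/12 = 0.0048083; payment = 473,000 × 0.0048083 / (1 − (1+0.0048083)^−180) = $3,932.91.
Total interest on Option A = 180 × $3,932.91 − $473,000 = $234,923.80.
Option B: monthly rate = 7%/12 = 0.0058333; payment = 473,000 × 0.0058333 / (1 − (1+0.0058333)^−120) = $5,491.93.
Total interest on Option B = 120 × $5,491.93 − $473,000 = $186,031.60.
Option B is lower by $48,892.20.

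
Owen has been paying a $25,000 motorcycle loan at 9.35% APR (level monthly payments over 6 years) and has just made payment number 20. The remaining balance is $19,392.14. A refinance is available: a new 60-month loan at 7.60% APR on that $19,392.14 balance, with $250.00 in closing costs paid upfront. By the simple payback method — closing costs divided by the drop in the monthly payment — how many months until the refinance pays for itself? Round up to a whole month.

4 months

Current payment = 25,000 × 9.35%/12 / (1 − (1+0.0077917)^−72) = $454.99.
Refinanced payment = 19,392.14 × 0.0063333 / (1 − (1+0.0063333)^−60) = $389.50.
Monthly savings = $454.99 − $389.50 = $65.49.
Break-even = $250.00 / $65.49 = 3.82 → 4 months.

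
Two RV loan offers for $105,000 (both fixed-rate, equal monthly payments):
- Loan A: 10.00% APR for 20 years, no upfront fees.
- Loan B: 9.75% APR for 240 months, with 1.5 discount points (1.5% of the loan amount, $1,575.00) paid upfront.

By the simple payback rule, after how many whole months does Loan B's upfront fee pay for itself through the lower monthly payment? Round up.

91 months

Loan A: monthly rate = 10%/12 = 0.0083333; payment = 105,000 × 0.0083333 / (1 − (1+0.0083333)^−240) = $1,013.27.
Loan B: monthly rate = 9.75%/12 = 0.0081250; payment = 105,000 × 0.0081250 / (1 − (1+0.0081250)^−240) = $995.94.
Monthly savings = $1,013.27 − $995.94 = $17.33.
Break-even = $1,575.00 / $17.33 = 90.88 → 91 months.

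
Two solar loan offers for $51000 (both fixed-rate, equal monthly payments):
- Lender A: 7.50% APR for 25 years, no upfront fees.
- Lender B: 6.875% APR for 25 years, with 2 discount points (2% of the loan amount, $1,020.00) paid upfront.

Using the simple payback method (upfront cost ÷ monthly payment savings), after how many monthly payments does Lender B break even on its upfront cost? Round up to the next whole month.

50 months

Lender A: at 7.50% the monthly rate is 0.0062500, so the payment is 51,000 × 0.0062500 / (1 − 1.0062500^−300) = $376.89.
Lender B: monthly rate = 6.875%/12 = 0.0057292; payment = 51,000 × 0.0057292 / (1 − (1+0.0057292)^−300) = $356.40.
Monthly savings = $376.89 − $356.40 = $20.49.
Break-even = $1,020.00 / $20.49 = 49.78 → 50 months.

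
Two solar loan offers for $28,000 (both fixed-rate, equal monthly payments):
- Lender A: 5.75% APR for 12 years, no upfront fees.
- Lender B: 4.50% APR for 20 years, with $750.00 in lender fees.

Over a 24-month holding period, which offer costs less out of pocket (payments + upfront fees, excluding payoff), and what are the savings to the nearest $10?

Lender A: at 5.75% the monthly rate is 0.0047917, so the payment is 28,000 × 0.0047917 / (1 − 1.0047917^−144) = $269.63.
Lender B: monthly rate = 4.5%/12 = 0.0037500; payment = 28,000 × 0.0037500 / (1 − (1+0.0037500)^−240) = $177.14.
Over 24 months: Lender A costs 24 × $269.63 = $6,471.12; Lender B costs 24 × $177.14 + $750.00 = $5,001.36.
Lender B is cheaper by $6,471.12 − $5,001.36 = $1,469.76.

Lender B by $1,470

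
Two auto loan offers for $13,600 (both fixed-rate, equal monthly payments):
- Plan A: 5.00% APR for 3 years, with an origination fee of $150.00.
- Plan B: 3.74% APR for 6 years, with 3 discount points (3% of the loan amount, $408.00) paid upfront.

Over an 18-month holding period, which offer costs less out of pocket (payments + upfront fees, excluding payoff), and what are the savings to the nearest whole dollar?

Plan B by $3,278

Plan A: monthly rate = 5%/12 = 0.0041667; payment = 13,600 × 0.0041667 / (1 − (1+0.0041667)^−36) = $407.60.
Plan B: at 3.74% the monthly rate is 0.0031167, so the payment is 13,600 × 0.0031167 / (1 − 1.0031167^−72) = $211.17.
Over 18 months: Plan A costs 18 × $407.60 + $150.00 = $7,486.80; Plan B costs 18 × $211.17 + $408.00 = $4,209.06.
Plan B is cheaper by $7,486.80 − $4,209.06 = $3,277.74.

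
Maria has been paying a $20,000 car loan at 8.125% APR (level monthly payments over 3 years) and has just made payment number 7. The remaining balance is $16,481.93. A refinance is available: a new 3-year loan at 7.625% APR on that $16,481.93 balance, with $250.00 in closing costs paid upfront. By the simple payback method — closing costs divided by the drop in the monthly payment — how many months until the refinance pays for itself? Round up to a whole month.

3 months

Current payment = 20,000 × 8.125%/12 / (1 − (1+0.0067708)^−36) = $627.88.
Refinanced payment = 16,481.93 × 0.0063542 / (1 − (1+0.0063542)^−36) = $513.64.
Monthly savings = $627.88 − $513.64 = $114.24.
Break-even = $250.00 / $114.24 = 2.19 → 3 months.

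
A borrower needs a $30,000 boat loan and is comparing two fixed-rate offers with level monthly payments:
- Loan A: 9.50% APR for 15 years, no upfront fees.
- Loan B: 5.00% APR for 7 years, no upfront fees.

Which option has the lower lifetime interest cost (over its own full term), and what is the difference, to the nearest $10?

Loan A: at 9.50% the monthly rate is 0.0079167, so the payment is 30,000 × 0.0079167 / (1 − 1.0079167^−180) = $313.27.
Total interest on Loan A = 180 × $313.27 − $30,000 = $26,388.60.
Loan B: at 5.00% the monthly rate is 0.0041667, so the payment is 30,000 × 0.0041667 / (1 − 1.0041667^−84) = $424.02.
Total interest on Loan B = 84 × $424.02 − $30,000 = $5,617.68.
Loan B is lower by $20,770.92.

Loan B by $20,770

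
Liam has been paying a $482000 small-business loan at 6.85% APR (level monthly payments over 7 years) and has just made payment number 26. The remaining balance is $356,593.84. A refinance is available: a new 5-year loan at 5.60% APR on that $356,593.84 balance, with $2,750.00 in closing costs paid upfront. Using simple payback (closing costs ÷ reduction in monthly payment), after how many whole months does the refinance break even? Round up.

Current payment = 482,000 × 6.85%/12 / (1 − (1+0.0057083)^−84) = $7,239.38.
Refinanced payment = 356,593.84 × 0.0046667 / (1 − (1+0.0046667)^−60) = $6,827.83.
Monthly savings = $7,239.38 − $6,827.83 = $411.55.
Break-even = $2,750.00 / $411.55 = 6.68 → 7 months.

7 months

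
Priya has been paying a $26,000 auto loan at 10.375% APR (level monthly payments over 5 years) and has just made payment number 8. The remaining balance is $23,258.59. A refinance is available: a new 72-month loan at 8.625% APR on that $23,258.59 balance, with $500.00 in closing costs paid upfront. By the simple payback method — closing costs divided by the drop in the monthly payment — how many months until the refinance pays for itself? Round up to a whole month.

4 months

Current payment = 26,000 × 10.375%/12 / (1 − (1+0.0086458)^−60) = $557.23.
Refinanced payment = 23,258.59 × 0.0071875 / (1 − (1+0.0071875)^−72) = $414.93.
Monthly savings = $557.23 − $414.93 = $142.30.
Break-even = $500.00 / $142.30 = 3.51 → 4 months.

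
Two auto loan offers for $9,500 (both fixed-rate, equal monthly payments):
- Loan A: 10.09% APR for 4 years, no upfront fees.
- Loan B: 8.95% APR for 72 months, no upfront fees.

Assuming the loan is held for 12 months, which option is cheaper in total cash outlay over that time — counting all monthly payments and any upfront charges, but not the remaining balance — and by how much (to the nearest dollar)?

Loan A: monthly rate = 10.09%/12 = 0.0084083; payment = 9,500 × 0.0084083 / (1 − (1+0.0084083)^−48) = $241.36.
Loan B: at 8.95% the monthly rate is 0.0074583, so the payment is 9,500 × 0.0074583 / (1 − 1.0074583^−72) = $171.01.
Over 12 months: Loan A costs 12 × $241.36 = $2,896.32; Loan B costs 12 × $171.01 = $2,052.12.
Loan B is cheaper by $2,896.32 − $2,052.12 = $844.20.

Loan B by $844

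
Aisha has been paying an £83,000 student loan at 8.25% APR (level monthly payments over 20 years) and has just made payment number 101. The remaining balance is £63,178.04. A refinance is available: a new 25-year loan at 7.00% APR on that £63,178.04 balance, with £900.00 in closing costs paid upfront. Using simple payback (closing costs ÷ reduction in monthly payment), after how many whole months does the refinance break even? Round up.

Current payment = 83,000 × 8.25%/12 / (1 − (1+0.0068750)^−240) = £707.21.
Refinanced payment = 63,178.04 × 0.0058333 / (1 − (1+0.0058333)^−300) = £446.53.
Monthly savings = £707.21 − £446.53 = £260.68.
Break-even = £900.00 / £260.68 = 3.45 → 4 months.

4 months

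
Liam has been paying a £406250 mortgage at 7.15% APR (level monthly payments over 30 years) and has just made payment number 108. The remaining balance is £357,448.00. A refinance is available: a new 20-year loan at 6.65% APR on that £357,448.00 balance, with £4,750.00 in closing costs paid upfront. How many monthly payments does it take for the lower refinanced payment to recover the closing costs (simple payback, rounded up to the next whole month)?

Current payment = 406,250 × 7.15%/12 / (1 − (1+0.0059583)^−360) = £2,743.84.
Refinanced payment = 357,448.00 × 0.0055417 / (1 − (1+0.0055417)^−240) = £2,696.70.
Monthly savings = £2,743.84 − £2,696.70 = £47.14.
Break-even = £4,750.00 / £47.14 = 100.76 → 101 months.

101 months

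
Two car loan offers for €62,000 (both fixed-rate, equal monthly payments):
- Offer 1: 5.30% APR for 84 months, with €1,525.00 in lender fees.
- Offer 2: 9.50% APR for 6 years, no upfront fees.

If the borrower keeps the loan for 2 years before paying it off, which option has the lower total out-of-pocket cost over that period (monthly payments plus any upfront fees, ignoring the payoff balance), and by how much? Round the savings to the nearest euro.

Offer 1 by €4,426

Offer 1: at 5.30% the monthly rate is 0.0044167, so the payment is 62,000 × 0.0044167 / (1 − 1.0044167^−84) = €885.07.
Offer 2: at 9.50% the monthly rate is 0.0079167, so the payment is 62,000 × 0.0079167 / (1 − 1.0079167^−72) = €1,133.03.
Over 24 months: Offer 1 costs 24 × €885.07 + €1,525.00 = €22,766.68; Offer 2 costs 24 × €1,133.03 = €27,192.72.
Offer 1 is cheaper by €27,192.72 − €22,766.68 = €4,426.04.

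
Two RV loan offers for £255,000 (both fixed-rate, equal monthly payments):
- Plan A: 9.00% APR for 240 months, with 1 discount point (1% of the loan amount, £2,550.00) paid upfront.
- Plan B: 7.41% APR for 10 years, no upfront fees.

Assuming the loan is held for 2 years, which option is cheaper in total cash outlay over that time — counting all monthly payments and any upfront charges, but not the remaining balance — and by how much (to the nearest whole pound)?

Plan A by £14,745

Plan A: monthly rate = 9%/12 = 0.0075000; payment = 255,000 × 0.0075000 / (1 − (1+0.0075000)^−240) = £2,294.30.
Plan B: monthly rate = 7.41%/12 = 0.0061750; payment = 255,000 × 0.0061750 / (1 − (1+0.0061750)^−120) = £3,014.93.
Over 24 months: Plan A costs 24 × £2,294.30 + £2,550.00 = £57,613.20; Plan B costs 24 × £3,014.93 = £72,358.32.
Plan A is cheaper by £72,358.32 − £57,613.20 = £14,745.12.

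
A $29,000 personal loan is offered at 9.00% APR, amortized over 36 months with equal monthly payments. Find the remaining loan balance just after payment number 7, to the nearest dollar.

With monthly rate i = 9%/12 = 0.0075000, the balance after k of n payments is P · [(1+i)^n − (1+i)^k] / [(1+i)^n − 1].
(1+0.0075000)^36 = 1.30864537 and (1+0.0075000)^7 = 1.05369613, so the balance is 29,000 × (1.30864537 − 1.05369613) / (1.30864537 − 1) = $23,954.77.

$23,955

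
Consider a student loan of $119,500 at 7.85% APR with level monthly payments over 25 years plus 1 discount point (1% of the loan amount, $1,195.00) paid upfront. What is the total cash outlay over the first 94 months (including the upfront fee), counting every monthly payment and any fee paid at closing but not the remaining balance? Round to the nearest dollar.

$86,780

At 7.85% the monthly rate is 0.0065417, so the payment is 119,500 × 0.0065417 / (1 − 1.0065417^−300) = $910.48.
Total outlay = 94 × $910.48 + $1,195.00 = $86,780.12.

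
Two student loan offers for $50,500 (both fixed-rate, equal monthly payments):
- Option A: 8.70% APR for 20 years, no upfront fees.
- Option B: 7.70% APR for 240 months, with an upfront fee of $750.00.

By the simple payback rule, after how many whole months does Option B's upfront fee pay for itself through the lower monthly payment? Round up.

Option A: at 8.70% the monthly rate is 0.0072500, so the payment is 50,500 × 0.0072500 / (1 − 1.0072500^−240) = $444.66.
Option B: at 7.70% the monthly rate is 0.0064167, so the payment is 50,500 × 0.0064167 / (1 − 1.0064167^−240) = $413.02.
Monthly savings = $444.66 − $413.02 = $31.64.
Break-even = $750.00 / $31.64 = 23.70 → 24 months.

24 months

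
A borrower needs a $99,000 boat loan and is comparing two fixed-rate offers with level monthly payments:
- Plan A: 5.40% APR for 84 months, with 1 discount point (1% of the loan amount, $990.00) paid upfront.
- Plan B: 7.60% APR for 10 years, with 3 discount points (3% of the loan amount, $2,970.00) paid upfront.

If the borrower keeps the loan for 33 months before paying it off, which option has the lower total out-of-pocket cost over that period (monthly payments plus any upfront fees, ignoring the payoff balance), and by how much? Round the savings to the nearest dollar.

Plan A: at 5.40% the monthly rate is 0.0045000, so the payment is 99,000 × 0.0045000 / (1 − 1.0045000^−84) = $1,417.94.
Plan B: at 7.60% the monthly rate is 0.0063333, so the payment is 99,000 × 0.0063333 / (1 − 1.0063333^−120) = $1,180.32.
Over 33 months: Plan A costs 33 × $1,417.94 + $990.00 = $47,782.02; Plan B costs 33 × $1,180.32 + $2,970.00 = $41,920.56.
Plan B is cheaper by $47,782.02 − $41,920.56 = $5,861.46.

Plan B by $5,861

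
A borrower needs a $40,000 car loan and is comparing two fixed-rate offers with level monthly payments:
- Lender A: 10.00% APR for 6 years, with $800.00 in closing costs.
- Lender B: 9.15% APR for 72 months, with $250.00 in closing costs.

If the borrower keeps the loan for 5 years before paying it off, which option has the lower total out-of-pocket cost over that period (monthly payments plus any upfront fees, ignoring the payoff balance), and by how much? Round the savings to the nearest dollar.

Lender A: monthly rate = 10%/12 = 0.0083333; payment = 40,000 × 0.0083333 / (1 − (1+0.0083333)^−72) = $741.03.
Lender B: at 9.15% the monthly rate is 0.0076250, so the payment is 40,000 × 0.0076250 / (1 − 1.0076250^−72) = $724.00.
Over 60 months: Lender A costs 60 × $741.03 + $800.00 = $45,261.80; Lender B costs 60 × $724.00 + $250.00 = $43,690.00.
Lender B is cheaper by $45,261.80 − $43,690.00 = $1,571.80.

Lender B by $1,572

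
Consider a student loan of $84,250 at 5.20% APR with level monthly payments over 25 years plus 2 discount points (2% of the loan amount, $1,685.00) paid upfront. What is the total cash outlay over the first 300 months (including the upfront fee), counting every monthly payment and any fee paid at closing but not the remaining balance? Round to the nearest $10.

Monthly rate = 5.2%/12 = 0.0043333; payment = 84,250 × 0.0043333 / (1 − (1+0.0043333)^−300) = $502.38.
Total outlay = 300 × $502.38 + $1,685.00 = $152,399.00.

$152,400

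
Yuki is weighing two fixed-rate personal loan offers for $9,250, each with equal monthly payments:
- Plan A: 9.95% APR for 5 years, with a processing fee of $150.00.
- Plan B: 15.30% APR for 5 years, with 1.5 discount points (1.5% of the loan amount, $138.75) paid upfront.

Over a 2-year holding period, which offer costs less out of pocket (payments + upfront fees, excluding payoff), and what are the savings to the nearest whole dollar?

Plan A: monthly rate = 9.95%/12 = 0.0082917; payment = 9,250 × 0.0082917 / (1 − (1+0.0082917)^−60) = $196.31.
Plan B: at 15.30% the monthly rate is 0.0127500, so the payment is 9,250 × 0.0127500 / (1 − 1.0127500^−60) = $221.52.
Over 24 months: Plan A costs 24 × $196.31 + $150.00 = $4,861.44; Plan B costs 24 × $221.52 + $138.75 = $5,455.23.
Plan A is cheaper by $5,455.23 − $4,861.44 = $593.79.

Plan A by $594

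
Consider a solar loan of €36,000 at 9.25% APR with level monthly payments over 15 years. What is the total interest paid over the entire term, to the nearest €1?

Monthly rate = 9.25%/12 = 0.0077083; payment = 36,000 × 0.0077083 / (1 − (1+0.0077083)^−180) = €370.51.
Total paid = 180 × €370.51 = €66,691.80; interest = €66,691.80 − €36,000 = €30,691.80.

€30,692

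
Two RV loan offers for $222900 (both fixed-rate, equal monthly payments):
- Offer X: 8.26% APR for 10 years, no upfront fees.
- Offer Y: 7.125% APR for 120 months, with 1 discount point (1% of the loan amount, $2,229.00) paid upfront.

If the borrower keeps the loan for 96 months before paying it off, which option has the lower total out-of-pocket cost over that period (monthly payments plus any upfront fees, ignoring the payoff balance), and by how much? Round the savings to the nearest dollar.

Offer X: at 8.26% the monthly rate is 0.0068833, so the payment is 222,900 × 0.0068833 / (1 − 1.0068833^−120) = $2,735.11.
Offer Y: monthly rate = 7.125%/12 = 0.0059375; payment = 222,900 × 0.0059375 / (1 − (1+0.0059375)^−120) = $2,602.44.
Over 96 months: Offer X costs 96 × $2,735.11 = $262,570.56; Offer Y costs 96 × $2,602.44 + $2,229.00 = $252,063.24.
Offer Y is cheaper by $262,570.56 − $252,063.24 = $10,507.32.

Offer Y by $10,507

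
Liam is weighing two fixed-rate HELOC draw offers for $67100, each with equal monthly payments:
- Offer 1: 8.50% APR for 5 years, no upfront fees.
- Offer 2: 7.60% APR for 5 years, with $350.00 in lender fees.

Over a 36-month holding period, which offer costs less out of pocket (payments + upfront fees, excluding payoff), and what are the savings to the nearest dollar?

Offer 1: at 8.50% the monthly rate is 0.0070833, so the payment is 67,100 × 0.0070833 / (1 − 1.0070833^−60) = $1,376.66.
Offer 2: at 7.60% the monthly rate is 0.0063333, so the payment is 67,100 × 0.0063333 / (1 − 1.0063333^−60) = $1,347.74.
Over 36 months: Offer 1 costs 36 × $1,376.66 = $49,559.76; Offer 2 costs 36 × $1,347.74 + $350.00 = $48,868.64.
Offer 2 is cheaper by $49,559.76 − $48,868.64 = $691.12.

Offer 2 by $691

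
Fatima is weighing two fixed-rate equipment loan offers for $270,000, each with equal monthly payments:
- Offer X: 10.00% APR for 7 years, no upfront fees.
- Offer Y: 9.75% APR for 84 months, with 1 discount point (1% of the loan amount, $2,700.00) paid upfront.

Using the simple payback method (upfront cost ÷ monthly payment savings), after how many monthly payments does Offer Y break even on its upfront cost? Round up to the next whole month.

78 months

Offer X: monthly rate = 10%/12 = 0.0083333; payment = 270,000 × 0.0083333 / (1 − (1+0.0083333)^−84) = $4,482.32.
Offer Y: monthly rate = 9.75%/12 = 0.0081250; payment = 270,000 × 0.0081250 / (1 − (1+0.0081250)^−84) = $4,447.52.
Monthly savings = $4,482.32 − $4,447.52 = $34.80.
Break-even = $2,700.00 / $34.80 = 77.59 → 78 months.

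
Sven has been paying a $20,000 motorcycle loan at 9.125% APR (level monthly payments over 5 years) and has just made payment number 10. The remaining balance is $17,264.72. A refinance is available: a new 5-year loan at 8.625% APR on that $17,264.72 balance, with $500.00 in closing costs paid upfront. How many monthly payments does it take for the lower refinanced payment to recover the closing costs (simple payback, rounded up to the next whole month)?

9 months

Current payment = 20,000 × 9.125%/12 / (1 − (1+0.0076042)^−60) = $416.38.
Refinanced payment = 17,264.72 × 0.0071875 / (1 − (1+0.0071875)^−60) = $355.25.
Monthly savings = $416.38 − $355.25 = $61.13.
Break-even = $500.00 / $61.13 = 8.18 → 9 months.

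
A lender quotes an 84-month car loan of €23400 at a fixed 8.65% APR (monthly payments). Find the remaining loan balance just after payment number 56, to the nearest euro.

€9,410

With monthly rate i = 8.65%/12 = 0.0072083, the balance after k of n payments is P · [(1+i)^n − (1+i)^k] / [(1+i)^n − 1].
(1+0.0072083)^84 = 1.82819311 and (1+0.0072083)^56 = 1.49513834, so the balance is 23,400 × (1.82819311 − 1.49513834) / (1.82819311 − 1) = €9,410.22.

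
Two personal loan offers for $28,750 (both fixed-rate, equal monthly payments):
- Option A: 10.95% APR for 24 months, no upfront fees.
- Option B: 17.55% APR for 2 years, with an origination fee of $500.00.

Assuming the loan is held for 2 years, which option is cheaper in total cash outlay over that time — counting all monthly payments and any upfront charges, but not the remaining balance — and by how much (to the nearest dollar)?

Option A by $2,654

Option A: monthly rate = 10.95%/12 = 0.0091250; payment = 28,750 × 0.0091250 / (1 − (1+0.0091250)^−24) = $1,339.31.
Option B: at 17.55% the monthly rate is 0.0146250, so the payment is 28,750 × 0.0146250 / (1 − 1.0146250^−24) = $1,429.07.
Over 24 months: Option A costs 24 × $1,339.31 = $32,143.44; Option B costs 24 × $1,429.07 + $500.00 = $34,797.68.
Option A is cheaper by $34,797.68 − $32,143.44 = $2,654.24.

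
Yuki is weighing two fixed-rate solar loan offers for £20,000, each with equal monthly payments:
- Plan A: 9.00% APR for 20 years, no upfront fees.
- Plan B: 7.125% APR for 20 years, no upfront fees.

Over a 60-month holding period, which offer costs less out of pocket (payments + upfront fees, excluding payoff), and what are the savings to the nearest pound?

Plan A: at 9.00% the monthly rate is 0.0075000, so the payment is 20,000 × 0.0075000 / (1 − 1.0075000^−240) = £179.95.
Plan B: at 7.125% the monthly rate is 0.0059375, so the payment is 20,000 × 0.0059375 / (1 − 1.0059375^−240) = £156.56.
Over 60 months: Plan A costs 60 × £179.95 = £10,797.00; Plan B costs 60 × £156.56 = £9,393.60.
Plan B is cheaper by £10,797.00 − £9,393.60 = £1,403.40.

Plan B by £1,403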